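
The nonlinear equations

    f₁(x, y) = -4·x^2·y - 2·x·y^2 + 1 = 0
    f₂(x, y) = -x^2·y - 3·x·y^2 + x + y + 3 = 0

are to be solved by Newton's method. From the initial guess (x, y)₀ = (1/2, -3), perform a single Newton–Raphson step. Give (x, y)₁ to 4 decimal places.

(0.2788, -2.2655)

At (1/2, -3): F = (-5.0000, -12.2500).
Jacobian J = [[-8·x·y - 2·y^2, -4·x^2 - 4·x·y], [-2·x·y - 3·y^2 + 1, -x^2 - 6·x·y + 1]].
At the point, J = [[-6.0000, 5.0000], [-23.0000, 9.7500]] (det J = 56.5000).
Solving J·Δ = −F gives Δ = (-0.2212, 0.7345).
Then the next iterate is (x, y)₁ = (0.2788, -2.2655).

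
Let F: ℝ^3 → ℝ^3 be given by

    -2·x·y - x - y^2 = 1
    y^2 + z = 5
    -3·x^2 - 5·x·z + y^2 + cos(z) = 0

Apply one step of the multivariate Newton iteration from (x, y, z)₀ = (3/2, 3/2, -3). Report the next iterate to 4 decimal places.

At (3/2, 3/2, -3): F = (-9.2500, -5.7500, 17.010008).
Jacobian J = [[-2·y - 1, -2·x - 2·y, 0], [0, 2·y, 1], [-6·x - 5·z, 2·y, -5·x - sin(z)]].
At the point, J = [[-4.0000, -6.0000, 0.0000], [0.0000, 3.0000, 1.0000], [6.0000, 3.0000, -7.358880]] (det J = 64.306560).
Solving J·Δ = −F gives Δ = (-5.9680, 2.4370, -1.5610).
Then the next iterate is (x, y, z)₁ = (-4.4680, 3.9370, -4.5610).

(-4.4680, 3.9370, -4.5610)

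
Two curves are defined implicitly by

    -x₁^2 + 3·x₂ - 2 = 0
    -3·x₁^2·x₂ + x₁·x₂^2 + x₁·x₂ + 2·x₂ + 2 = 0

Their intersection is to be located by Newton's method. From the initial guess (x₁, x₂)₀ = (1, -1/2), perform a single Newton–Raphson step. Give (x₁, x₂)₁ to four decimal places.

(0.6400, 0.7600)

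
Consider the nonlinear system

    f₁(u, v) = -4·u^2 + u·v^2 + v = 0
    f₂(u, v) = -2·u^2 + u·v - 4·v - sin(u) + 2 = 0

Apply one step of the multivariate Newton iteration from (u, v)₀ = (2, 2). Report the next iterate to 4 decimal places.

At (2, 2): F = (-6.0000, -10.909297).
Jacobian J = [[-8·u + v^2, 2·u·v + 1], [-4·u + v - cos(u), u - 4]].
At the point, J = [[-12.0000, 9.0000], [-5.583853, -2.0000]] (det J = 74.254678).
Solving J·Δ = −F gives Δ = (-1.4839, -1.3118).
Then the next iterate is (u, v)₁ = (0.5161, 0.6882).

(0.5161, 0.6882)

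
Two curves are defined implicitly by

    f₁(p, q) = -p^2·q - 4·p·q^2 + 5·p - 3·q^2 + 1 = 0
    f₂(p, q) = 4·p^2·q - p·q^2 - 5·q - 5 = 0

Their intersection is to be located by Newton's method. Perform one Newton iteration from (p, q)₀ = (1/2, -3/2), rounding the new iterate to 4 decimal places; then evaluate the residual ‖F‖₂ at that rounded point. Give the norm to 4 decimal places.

1.9114

At (1/2, -3/2): F = (-7.3750, -0.1250).
Jacobian J = [[-2·p·q - 4·q^2 + 5, -p^2 - 8·p·q - 6·q], [8·p·q - q^2, 4·p^2 - 2·p·q - 5]].
At the point, J = [[-2.5000, 14.7500], [-8.2500, -2.5000]] (det J = 127.9375).
Solving J·Δ = −F gives Δ = (-0.1585, 0.4731).
Then the next iterate is (p, q)₁ = (0.3415, -1.0269).
Re-evaluating at (0.3415, -1.0269): F = (-1.776791, -0.704657), so ‖F‖₂ = 1.9114.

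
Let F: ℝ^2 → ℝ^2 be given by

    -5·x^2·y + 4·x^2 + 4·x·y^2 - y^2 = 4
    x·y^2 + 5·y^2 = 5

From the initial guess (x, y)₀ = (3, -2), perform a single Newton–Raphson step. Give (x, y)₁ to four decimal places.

At (3, -2): F = (166.0000, 27.0000).
Jacobian J = [[-10·x·y + 8·x + 4·y^2, -5·x^2 + 8·x·y - 2·y], [y^2, 2·x·y + 10·y]].
At the point, J = [[100.0000, -89.0000], [4.0000, -32.0000]] (det J = -2844.0000).
Solving J·Δ = −F gives Δ = (-1.0229, 0.7159).
Then the next iterate is (x, y)₁ = (1.9771, -1.2841).

(1.9771, -1.2841)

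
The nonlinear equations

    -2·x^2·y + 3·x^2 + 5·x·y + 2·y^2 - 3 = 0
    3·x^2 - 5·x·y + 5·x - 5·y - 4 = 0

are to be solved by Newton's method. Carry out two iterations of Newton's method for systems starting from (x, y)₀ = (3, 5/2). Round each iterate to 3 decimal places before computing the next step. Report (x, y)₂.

(-2.186, -0.237)

At (3, 5/2): F = (29.000, -12.000).
Jacobian J = [[-4·x·y + 6·x + 5·y, -2·x^2 + 5·x + 4·y], [6·x - 5·y + 5, -5·x - 5]].
At the point, J = [[0.500, 7.000], [10.500, -20.000]] (det J = -83.500).
Solving J·Δ = −F gives Δ = (-5.940, -3.719).
Then the next iterate is (x, y)₁ = (-2.940, -1.219).
Round to (-2.940, -1.219) and repeat: F = (64.89512, -4.59350), J = [[-38.07044, -36.86320], [-6.545, 9.700]].
Δ = (0.754, 0.982), so (x, y)₂ = (-2.186, -0.237).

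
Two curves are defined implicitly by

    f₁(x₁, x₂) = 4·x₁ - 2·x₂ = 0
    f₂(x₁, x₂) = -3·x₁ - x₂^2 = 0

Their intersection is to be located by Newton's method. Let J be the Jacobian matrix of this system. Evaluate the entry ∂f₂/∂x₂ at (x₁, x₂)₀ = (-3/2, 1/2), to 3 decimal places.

-1.000

∂f₂/∂x₂ = -2·x₂.
At (-3/2, 1/2) this is -1.000.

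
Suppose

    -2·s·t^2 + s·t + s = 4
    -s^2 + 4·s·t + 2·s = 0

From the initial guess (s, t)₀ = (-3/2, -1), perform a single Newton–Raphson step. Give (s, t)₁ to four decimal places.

(-2.0962, -0.9744)

At (-3/2, -1): F = (-1.0000, 0.7500).
Jacobian J = [[-2·t^2 + t + 1, -4·s·t + s], [-2·s + 4·t + 2, 4·s]].
At the point, J = [[-2.0000, -7.5000], [1.0000, -6.0000]] (det J = 19.5000).
Solving J·Δ = −F gives Δ = (-0.5962, 0.0256).
Then the next iterate is (s, t)₁ = (-2.0962, -0.9744).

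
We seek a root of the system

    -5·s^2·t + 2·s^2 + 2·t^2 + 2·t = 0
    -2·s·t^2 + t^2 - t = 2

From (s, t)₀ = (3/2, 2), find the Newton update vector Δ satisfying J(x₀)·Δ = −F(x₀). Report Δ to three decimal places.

(-0.189, -1.165)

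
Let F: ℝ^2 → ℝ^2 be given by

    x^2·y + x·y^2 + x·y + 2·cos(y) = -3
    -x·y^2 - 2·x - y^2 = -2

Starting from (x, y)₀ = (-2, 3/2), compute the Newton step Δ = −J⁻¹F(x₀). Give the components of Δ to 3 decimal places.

At (-2, 3/2): F = (1.64147, 8.250).
Jacobian J = [[2·x·y + y^2 + y, x^2 + 2·x·y + x - 2·sin(y)], [-y^2 - 2, -2·x·y - 2·y]].
At the point, J = [[-2.250, -5.99499], [-4.250, 3.000]] (det J = -32.22871).
Solving J·Δ = −F gives Δ = (1.687, -0.360).

(1.687, -0.360)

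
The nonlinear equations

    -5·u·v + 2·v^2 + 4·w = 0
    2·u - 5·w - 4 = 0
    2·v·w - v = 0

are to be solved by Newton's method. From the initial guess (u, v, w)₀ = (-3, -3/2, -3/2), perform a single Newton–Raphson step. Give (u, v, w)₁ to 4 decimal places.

At (-3, -3/2, -3/2): F = (-24.0000, -2.5000, 6.0000).
Jacobian J = [[-5·v, -5·u + 4·v, 4], [2, 0, -5], [0, 2·w - 1, 2·v]].
At the point, J = [[7.5000, 9.0000, 4.0000], [2.0000, 0.0000, -5.0000], [0.0000, -4.0000, -3.0000]] (det J = -128.0000).
Solving J·Δ = −F gives Δ = (1.4258, 1.4473, 0.0703).
Then the next iterate is (u, v, w)₁ = (-1.5742, -0.0527, -1.4297).

(-1.5742, -0.0527, -1.4297)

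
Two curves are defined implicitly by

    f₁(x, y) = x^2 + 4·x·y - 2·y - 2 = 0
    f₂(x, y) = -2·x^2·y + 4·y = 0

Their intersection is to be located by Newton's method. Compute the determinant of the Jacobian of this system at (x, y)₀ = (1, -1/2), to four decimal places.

-4.0000

J = [[2·x + 4·y, 4·x - 2], [-4·x·y, -2·x^2 + 4]].
At the point, J = [[0.0000, 2.0000], [2.0000, 2.0000]].
det J = -4.0000.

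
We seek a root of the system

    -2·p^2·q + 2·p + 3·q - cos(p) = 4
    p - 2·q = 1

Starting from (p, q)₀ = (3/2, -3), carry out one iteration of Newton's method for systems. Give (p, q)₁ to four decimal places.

(1.5714, 0.2857)

At (3/2, -3): F = (3.429263, 6.5000).
Jacobian J = [[-4·p·q + sin(p) + 2, -2·p^2 + 3], [1, -2]].
At the point, J = [[20.997495, -1.5000], [1.0000, -2.0000]] (det J = -40.494990).
Solving J·Δ = −F gives Δ = (0.0714, 3.2857).
Then the next iterate is (p, q)₁ = (1.5714, 0.2857).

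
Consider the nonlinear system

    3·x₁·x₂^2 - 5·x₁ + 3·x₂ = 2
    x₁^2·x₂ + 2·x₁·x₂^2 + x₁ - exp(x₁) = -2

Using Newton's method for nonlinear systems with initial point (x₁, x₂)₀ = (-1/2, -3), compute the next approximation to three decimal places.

(-0.762, -0.687)

At (-1/2, -3): F = (-22.000, -8.85653).
Jacobian J = [[3·x₂^2 - 5, 6·x₁·x₂ + 3], [2·x₁·x₂ + 2·x₂^2 - exp(x₁) + 1, x₁^2 + 4·x₁·x₂]].
At the point, J = [[22.000, 12.000], [21.39347, 6.250]] (det J = -119.22163).
Solving J·Δ = −F gives Δ = (-0.262, 2.313).
Then the next iterate is (x₁, x₂)₁ = (-0.762, -0.687).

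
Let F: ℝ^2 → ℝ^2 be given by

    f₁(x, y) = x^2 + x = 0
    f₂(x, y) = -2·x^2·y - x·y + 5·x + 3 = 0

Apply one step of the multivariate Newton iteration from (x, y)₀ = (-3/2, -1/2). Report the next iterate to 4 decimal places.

At (-3/2, -1/2): F = (0.7500, -3.0000).
Jacobian J = [[2·x + 1, 0], [-4·x·y - y + 5, -2·x^2 - x]].
At the point, J = [[-2.0000, 0.0000], [2.5000, -3.0000]] (det J = 6.0000).
Solving J·Δ = −F gives Δ = (0.3750, -0.6875).
Then the next iterate is (x, y)₁ = (-1.1250, -1.1875).

(-1.1250, -1.1875)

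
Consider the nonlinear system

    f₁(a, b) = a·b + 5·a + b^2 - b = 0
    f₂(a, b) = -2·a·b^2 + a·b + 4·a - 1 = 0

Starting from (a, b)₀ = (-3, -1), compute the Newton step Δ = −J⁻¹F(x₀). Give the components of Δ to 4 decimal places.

At (-3, -1): F = (-10.0000, -4.0000).
Jacobian J = [[b + 5, a + 2·b - 1], [-2·b^2 + b + 4, -4·a·b + a]].
At the point, J = [[4.0000, -6.0000], [1.0000, -15.0000]] (det J = -54.0000).
Solving J·Δ = −F gives Δ = (2.3333, -0.1111).

(2.3333, -0.1111)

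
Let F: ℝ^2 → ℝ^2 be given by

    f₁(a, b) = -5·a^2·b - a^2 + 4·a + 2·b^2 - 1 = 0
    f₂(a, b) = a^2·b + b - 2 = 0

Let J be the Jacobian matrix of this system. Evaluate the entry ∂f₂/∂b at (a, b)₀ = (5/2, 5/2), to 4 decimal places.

∂f₂/∂b = a^2 + 1.
At (5/2, 5/2) this is 7.2500.

7.2500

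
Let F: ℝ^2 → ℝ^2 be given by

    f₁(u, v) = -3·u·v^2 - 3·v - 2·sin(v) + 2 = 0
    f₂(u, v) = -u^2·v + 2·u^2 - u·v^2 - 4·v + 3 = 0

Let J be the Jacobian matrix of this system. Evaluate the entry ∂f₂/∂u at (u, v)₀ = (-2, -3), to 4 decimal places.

-29.0000

∂f₂/∂u = -2·u·v + 4·u - v^2.
At (-2, -3) this is -29.0000.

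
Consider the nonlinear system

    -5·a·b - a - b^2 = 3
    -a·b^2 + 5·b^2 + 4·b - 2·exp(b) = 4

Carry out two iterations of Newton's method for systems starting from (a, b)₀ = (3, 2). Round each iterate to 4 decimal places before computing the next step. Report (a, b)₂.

At (3, 2): F = (-40.0000, -2.778112).
Jacobian J = [[-5·b - 1, -5·a - 2·b], [-b^2, -2·a·b + 10·b - 2·exp(b) + 4]].
At the point, J = [[-11.0000, -19.0000], [-4.0000, -2.778112]] (det J = -45.440766).
Solving J·Δ = −F gives Δ = (1.2839, -2.8486).
Then the next iterate is (a, b)₁ = (4.2839, -0.8486).
Round to (4.2839, -0.8486) and repeat: F = (10.172566, -7.734748), J = [[3.2430, -19.7223], [-0.720122, 1.928608]].
Δ = (-16.7248, -2.2343), so (a, b)₂ = (-12.4409, -3.0829).

(-12.4409, -3.0829)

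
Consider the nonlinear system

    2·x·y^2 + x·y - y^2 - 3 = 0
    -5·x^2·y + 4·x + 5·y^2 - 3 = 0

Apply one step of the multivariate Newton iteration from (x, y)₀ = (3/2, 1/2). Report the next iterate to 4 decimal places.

(-1.1250, 1.7500)

At (3/2, 1/2): F = (-1.7500, -1.3750).
Jacobian J = [[2·y^2 + y, 4·x·y + x - 2·y], [-10·x·y + 4, -5·x^2 + 10·y]].
At the point, J = [[1.0000, 3.5000], [-3.5000, -6.2500]] (det J = 6.0000).
Solving J·Δ = −F gives Δ = (-2.6250, 1.2500).
Then the next iterate is (x, y)₁ = (-1.1250, 1.7500).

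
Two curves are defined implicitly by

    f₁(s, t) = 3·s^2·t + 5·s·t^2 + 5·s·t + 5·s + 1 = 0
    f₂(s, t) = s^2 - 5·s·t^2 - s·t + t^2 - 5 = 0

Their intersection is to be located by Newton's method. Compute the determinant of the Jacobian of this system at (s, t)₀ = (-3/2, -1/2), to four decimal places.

-32.4375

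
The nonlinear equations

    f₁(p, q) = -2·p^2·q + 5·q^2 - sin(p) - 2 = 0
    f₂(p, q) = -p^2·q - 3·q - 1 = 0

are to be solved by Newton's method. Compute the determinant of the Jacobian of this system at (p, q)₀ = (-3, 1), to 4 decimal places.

-107.8799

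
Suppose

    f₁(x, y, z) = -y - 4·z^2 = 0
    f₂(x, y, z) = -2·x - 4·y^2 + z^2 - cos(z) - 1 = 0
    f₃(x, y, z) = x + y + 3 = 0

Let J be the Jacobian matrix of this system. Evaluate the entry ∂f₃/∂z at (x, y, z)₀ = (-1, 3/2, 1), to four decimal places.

∂f₃/∂z = 0.
At (-1, 3/2, 1) this is 0.0000.

0.0000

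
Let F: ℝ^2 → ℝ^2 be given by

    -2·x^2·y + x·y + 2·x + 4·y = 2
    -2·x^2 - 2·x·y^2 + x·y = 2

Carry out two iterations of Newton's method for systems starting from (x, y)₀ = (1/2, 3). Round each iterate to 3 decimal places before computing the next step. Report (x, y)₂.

(-0.276, 0.516)

At (1/2, 3): F = (11.000, -10.000).
Jacobian J = [[-4·x·y + y + 2, -2·x^2 + x + 4], [-4·x - 2·y^2 + y, -4·x·y + x]].
At the point, J = [[-1.000, 4.000], [-17.000, -5.500]] (det J = 73.500).
Solving J·Δ = −F gives Δ = (0.279, -2.680).
Then the next iterate is (x, y)₁ = (0.779, 0.320).
Round to (0.779, 0.320) and repeat: F = (0.69890, -3.12394), J = [[1.32288, 3.56532], [-3.00080, -0.21812]].
Δ = (-1.055, 0.196), so (x, y)₂ = (-0.276, 0.516).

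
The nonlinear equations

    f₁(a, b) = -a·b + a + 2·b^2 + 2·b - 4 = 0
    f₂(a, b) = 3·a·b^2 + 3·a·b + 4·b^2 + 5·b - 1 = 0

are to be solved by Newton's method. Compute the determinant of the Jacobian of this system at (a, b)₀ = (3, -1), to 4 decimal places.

-24.0000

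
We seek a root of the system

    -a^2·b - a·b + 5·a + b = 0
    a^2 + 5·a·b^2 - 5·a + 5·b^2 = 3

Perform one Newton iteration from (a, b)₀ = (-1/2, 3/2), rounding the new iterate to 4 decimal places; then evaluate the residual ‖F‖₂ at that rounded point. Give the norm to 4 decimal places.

At (-1/2, 3/2): F = (-0.6250, 5.3750).
Jacobian J = [[-2·a·b - b + 5, -a^2 - a + 1], [2·a + 5·b^2 - 5, 10·a·b + 10·b]].
At the point, J = [[5.0000, 1.2500], [5.2500, 7.5000]] (det J = 30.9375).
Solving J·Δ = −F gives Δ = (0.3687, -0.9747).
Then the next iterate is (a, b)₁ = (-0.1313, 0.5253).
Re-evaluating at (-0.1313, 0.5253): F = (-0.071284, -1.127715), so ‖F‖₂ = 1.1300.

1.1300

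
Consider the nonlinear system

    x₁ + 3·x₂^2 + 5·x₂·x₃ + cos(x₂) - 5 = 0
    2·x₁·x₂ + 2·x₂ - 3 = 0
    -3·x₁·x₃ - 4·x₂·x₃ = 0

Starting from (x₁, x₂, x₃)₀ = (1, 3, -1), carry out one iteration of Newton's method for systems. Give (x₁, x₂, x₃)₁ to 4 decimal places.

(0.2521, 1.8719, -0.4504)

At (1, 3, -1): F = (7.010008, 9.0000, 15.0000).
Jacobian J = [[1, 6·x₂ + 5·x₃ - sin(x₂), 5·x₂], [2·x₂, 2·x₁ + 2, 0], [-3·x₃, -4·x₃, -3·x₁ - 4·x₂]].
At the point, J = [[1.0000, 12.858880, 15.0000], [6.0000, 4.0000, 0.0000], [3.0000, 4.0000, -15.0000]] (det J = 1277.299199).
Solving J·Δ = −F gives Δ = (-0.7479, -1.1281, 0.5496).
Then the next iterate is (x₁, x₂, x₃)₁ = (0.2521, 1.8719, -0.4504).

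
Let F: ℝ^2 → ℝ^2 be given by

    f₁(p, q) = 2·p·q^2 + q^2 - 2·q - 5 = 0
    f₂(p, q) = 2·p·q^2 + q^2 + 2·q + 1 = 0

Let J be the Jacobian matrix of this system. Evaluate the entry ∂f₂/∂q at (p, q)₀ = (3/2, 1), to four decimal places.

10.0000

∂f₂/∂q = 4·p·q + 2·q + 2.
At (3/2, 1) this is 10.0000.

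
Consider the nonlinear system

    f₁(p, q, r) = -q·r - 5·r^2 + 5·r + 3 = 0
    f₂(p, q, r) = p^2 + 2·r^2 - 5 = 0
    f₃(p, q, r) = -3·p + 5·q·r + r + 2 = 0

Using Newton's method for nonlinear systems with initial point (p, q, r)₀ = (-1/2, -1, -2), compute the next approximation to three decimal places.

(-4.890, 1.085, -1.045)

At (-1/2, -1, -2): F = (-29.000, 3.250, 11.500).
Jacobian J = [[0, -r, -q - 10·r + 5], [2·p, 0, 4·r], [-3, 5·r, 5·q + 1]].
At the point, J = [[0.000, 2.000, 26.000], [-1.000, 0.000, -8.000], [-3.000, -10.000, -4.000]] (det J = 300.000).
Solving J·Δ = −F gives Δ = (-4.390, 2.085, 0.955).
Then the next iterate is (p, q, r)₁ = (-4.890, 1.085, -1.045).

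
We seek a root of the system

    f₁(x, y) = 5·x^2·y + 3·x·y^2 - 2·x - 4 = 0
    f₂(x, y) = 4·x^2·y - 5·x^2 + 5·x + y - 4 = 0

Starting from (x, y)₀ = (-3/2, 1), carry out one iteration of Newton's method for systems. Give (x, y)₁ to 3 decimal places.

At (-3/2, 1): F = (5.750, -12.750).
Jacobian J = [[10·x·y + 3·y^2 - 2, 5·x^2 + 6·x·y], [8·x·y - 10·x + 5, 4·x^2 + 1]].
At the point, J = [[-14.000, 2.250], [8.000, 10.000]] (det J = -158.000).
Solving J·Δ = −F gives Δ = (0.545, 0.839).
Then the next iterate is (x, y)₁ = (-0.955, 1.839).

(-0.955, 1.839)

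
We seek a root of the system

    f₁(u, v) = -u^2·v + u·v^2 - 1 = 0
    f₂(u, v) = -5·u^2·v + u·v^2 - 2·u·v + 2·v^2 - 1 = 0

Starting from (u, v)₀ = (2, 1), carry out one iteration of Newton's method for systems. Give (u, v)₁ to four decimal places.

(1.0000, 1.0000)

At (2, 1): F = (-3.0000, -21.0000).
Jacobian J = [[-2·u·v + v^2, -u^2 + 2·u·v], [-10·u·v + v^2 - 2·v, -5·u^2 + 2·u·v - 2·u + 4·v]].
At the point, J = [[-3.0000, 0.0000], [-21.0000, -16.0000]] (det J = 48.0000).
Solving J·Δ = −F gives Δ = (-1.0000, 0.0000).
Then the next iterate is (u, v)₁ = (1.0000, 1.0000).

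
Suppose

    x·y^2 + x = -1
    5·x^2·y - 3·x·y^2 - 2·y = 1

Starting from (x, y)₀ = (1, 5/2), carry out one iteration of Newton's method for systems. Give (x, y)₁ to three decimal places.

At (1, 5/2): F = (8.250, -12.250).
Jacobian J = [[y^2 + 1, 2·x·y], [10·x·y - 3·y^2, 5·x^2 - 6·x·y - 2]].
At the point, J = [[7.250, 5.000], [6.250, -12.000]] (det J = -118.250).
Solving J·Δ = −F gives Δ = (-0.319, -1.187).
Then the next iterate is (x, y)₁ = (0.681, 1.313).

(0.681, 1.313)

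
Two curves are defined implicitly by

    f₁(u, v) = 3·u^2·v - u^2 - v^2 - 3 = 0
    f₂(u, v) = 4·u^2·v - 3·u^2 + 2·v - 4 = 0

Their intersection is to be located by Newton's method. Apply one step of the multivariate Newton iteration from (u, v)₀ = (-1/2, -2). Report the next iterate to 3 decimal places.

At (-1/2, -2): F = (-8.750, -10.750).
Jacobian J = [[6·u·v - 2·u, 3·u^2 - 2·v], [8·u·v - 6·u, 4·u^2 + 2]].
At the point, J = [[7.000, 4.750], [11.000, 3.000]] (det J = -31.250).
Solving J·Δ = −F gives Δ = (0.794, 0.672).
Then the next iterate is (u, v)₁ = (0.294, -1.328).

(0.294, -1.328)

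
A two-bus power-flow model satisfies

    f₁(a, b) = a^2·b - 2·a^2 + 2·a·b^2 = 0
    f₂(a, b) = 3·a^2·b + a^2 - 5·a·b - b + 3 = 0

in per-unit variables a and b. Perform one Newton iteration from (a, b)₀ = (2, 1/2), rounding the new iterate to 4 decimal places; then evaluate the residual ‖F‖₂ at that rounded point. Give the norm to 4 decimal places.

At (2, 1/2): F = (-5.0000, 7.5000).
Jacobian J = [[2·a·b - 4·a + 2·b^2, a^2 + 4·a·b], [6·a·b + 2·a - 5·b, 3·a^2 - 5·a - 1]].
At the point, J = [[-5.5000, 8.0000], [7.5000, 1.0000]] (det J = -65.5000).
Solving J·Δ = −F gives Δ = (-0.9924, -0.0573).
Then the next iterate is (a, b)₁ = (1.0076, 0.4427).
Re-evaluating at (1.0076, 0.4427): F = (-1.186115, 2.690599), so ‖F‖₂ = 2.9404.

2.9404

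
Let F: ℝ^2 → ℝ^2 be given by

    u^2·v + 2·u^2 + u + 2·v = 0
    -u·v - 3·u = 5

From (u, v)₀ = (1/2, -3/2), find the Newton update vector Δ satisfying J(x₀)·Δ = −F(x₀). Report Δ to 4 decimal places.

(-5.3810, 4.6429)

At (1/2, -3/2): F = (-2.3750, -5.7500).
Jacobian J = [[2·u·v + 4·u + 1, u^2 + 2], [-v - 3, -u]].
At the point, J = [[1.5000, 2.2500], [-1.5000, -0.5000]] (det J = 2.6250).
Solving J·Δ = −F gives Δ = (-5.3810, 4.6429).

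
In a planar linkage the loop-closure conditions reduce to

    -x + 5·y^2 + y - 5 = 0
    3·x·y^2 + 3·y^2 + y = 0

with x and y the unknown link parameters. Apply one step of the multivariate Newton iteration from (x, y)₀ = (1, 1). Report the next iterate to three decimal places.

(-0.674, 0.848)

At (1, 1): F = (0.000, 7.000).
Jacobian J = [[-1, 10·y + 1], [3·y^2, 6·x·y + 6·y + 1]].
At the point, J = [[-1.000, 11.000], [3.000, 13.000]] (det J = -46.000).
Solving J·Δ = −F gives Δ = (-1.674, -0.152).
Then the next iterate is (x, y)₁ = (-0.674, 0.848).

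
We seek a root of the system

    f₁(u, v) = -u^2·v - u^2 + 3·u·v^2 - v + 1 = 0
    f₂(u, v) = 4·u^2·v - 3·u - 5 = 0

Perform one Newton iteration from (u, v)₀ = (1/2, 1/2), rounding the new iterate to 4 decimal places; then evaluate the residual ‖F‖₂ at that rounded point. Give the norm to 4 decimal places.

At (1/2, 1/2): F = (0.5000, -6.0000).
Jacobian J = [[-2·u·v - 2·u + 3·v^2, -u^2 + 6·u·v - 1], [8·u·v - 3, 4·u^2]].
At the point, J = [[-0.7500, 0.2500], [-1.0000, 1.0000]] (det J = -0.5000).
Solving J·Δ = −F gives Δ = (4.0000, 10.0000).
Then the next iterate is (u, v)₁ = (4.5000, 10.5000).
Re-evaluating at (4.5000, 10.5000): F = (1246.0000, 832.0000), so ‖F‖₂ = 1498.2456.

1498.2456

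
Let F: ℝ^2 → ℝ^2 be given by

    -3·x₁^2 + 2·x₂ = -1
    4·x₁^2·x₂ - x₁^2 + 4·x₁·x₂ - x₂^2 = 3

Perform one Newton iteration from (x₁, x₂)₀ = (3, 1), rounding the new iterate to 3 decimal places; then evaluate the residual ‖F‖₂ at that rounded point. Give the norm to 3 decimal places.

10.508

At (3, 1): F = (-24.000, 35.000).
Jacobian J = [[-6·x₁, 2], [8·x₁·x₂ - 2·x₁ + 4·x₂, 4·x₁^2 + 4·x₁ - 2·x₂]].
At the point, J = [[-18.000, 2.000], [22.000, 46.000]] (det J = -872.000).
Solving J·Δ = −F gives Δ = (-1.346, -0.117).
Then the next iterate is (x₁, x₂)₁ = (1.654, 0.883).
Re-evaluating at (1.654, 0.883): F = (-5.44115, 8.98907), so ‖F‖₂ = 10.508.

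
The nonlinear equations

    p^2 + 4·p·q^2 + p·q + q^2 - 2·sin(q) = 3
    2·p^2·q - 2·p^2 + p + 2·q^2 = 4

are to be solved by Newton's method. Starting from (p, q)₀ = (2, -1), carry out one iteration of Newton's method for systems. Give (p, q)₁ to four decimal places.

(0.9722, -0.8543)

At (2, -1): F = (9.682942, -16.0000).
Jacobian J = [[2·p + 4·q^2 + q, 8·p·q + p + 2·q - 2·cos(q)], [4·p·q - 4·p + 1, 2·p^2 + 4·q]].
At the point, J = [[7.0000, -17.080605], [-15.0000, 4.0000]] (det J = -228.209069).
Solving J·Δ = −F gives Δ = (-1.0278, 0.1457).
Then the next iterate is (p, q)₁ = (0.9722, -0.8543).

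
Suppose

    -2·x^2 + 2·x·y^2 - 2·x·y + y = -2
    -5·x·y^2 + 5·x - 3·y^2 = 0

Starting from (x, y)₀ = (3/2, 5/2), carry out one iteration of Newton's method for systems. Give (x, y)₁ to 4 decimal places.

At (3/2, 5/2): F = (11.2500, -58.1250).
Jacobian J = [[-4·x + 2·y^2 - 2·y, 4·x·y - 2·x + 1], [-5·y^2 + 5, -10·x·y - 6·y]].
At the point, J = [[1.5000, 13.0000], [-26.2500, -52.5000]] (det J = 262.5000).
Solving J·Δ = −F gives Δ = (-0.6286, -0.7929).
Then the next iterate is (x, y)₁ = (0.8714, 1.7071).

(0.8714, 1.7071)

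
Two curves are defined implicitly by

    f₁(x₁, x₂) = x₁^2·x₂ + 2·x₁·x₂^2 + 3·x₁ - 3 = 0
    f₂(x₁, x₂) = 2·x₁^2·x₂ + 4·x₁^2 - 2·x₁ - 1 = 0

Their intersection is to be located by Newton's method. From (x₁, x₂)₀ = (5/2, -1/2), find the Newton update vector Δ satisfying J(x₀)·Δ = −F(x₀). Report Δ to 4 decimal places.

At (5/2, -1/2): F = (2.6250, 12.7500).
Jacobian J = [[2·x₁·x₂ + 2·x₂^2 + 3, x₁^2 + 4·x₁·x₂], [4·x₁·x₂ + 8·x₁ - 2, 2·x₁^2]].
At the point, J = [[1.0000, 1.2500], [13.0000, 12.5000]] (det J = -3.7500).
Solving J·Δ = −F gives Δ = (4.5000, -5.7000).

(4.5000, -5.7000)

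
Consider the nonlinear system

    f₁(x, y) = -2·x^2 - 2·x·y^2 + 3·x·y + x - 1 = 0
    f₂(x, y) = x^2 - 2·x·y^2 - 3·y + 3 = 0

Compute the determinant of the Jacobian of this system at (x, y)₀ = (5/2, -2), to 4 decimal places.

-308.5000

J = [[-4·x - 2·y^2 + 3·y + 1, -4·x·y + 3·x], [2·x - 2·y^2, -4·x·y - 3]].
At the point, J = [[-23.0000, 27.5000], [-3.0000, 17.0000]].
det J = -308.5000.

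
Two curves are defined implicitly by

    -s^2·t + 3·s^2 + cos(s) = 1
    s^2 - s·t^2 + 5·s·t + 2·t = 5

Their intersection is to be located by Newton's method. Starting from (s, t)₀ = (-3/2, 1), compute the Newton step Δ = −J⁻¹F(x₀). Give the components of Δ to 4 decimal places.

At (-3/2, 1): F = (3.570737, -6.7500).
Jacobian J = [[-2·s·t + 6·s - sin(s), -s^2], [2·s - t^2 + 5·t, -2·s·t + 5·s + 2]].
At the point, J = [[-5.002505, -2.2500], [1.0000, -2.5000]] (det J = 14.756263).
Solving J·Δ = −F gives Δ = (1.6342, -2.0463).

(1.6342, -2.0463)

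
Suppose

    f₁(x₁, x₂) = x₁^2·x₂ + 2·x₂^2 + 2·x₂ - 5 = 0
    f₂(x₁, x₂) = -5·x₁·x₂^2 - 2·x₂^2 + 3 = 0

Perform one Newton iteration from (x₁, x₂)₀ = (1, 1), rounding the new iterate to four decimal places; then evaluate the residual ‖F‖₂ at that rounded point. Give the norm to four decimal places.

68.5654

At (1, 1): F = (0.0000, -4.0000).
Jacobian J = [[2·x₁·x₂, x₁^2 + 4·x₂ + 2], [-5·x₂^2, -10·x₁·x₂ - 4·x₂]].
At the point, J = [[2.0000, 7.0000], [-5.0000, -14.0000]] (det J = 7.0000).
Solving J·Δ = −F gives Δ = (-4.0000, 1.1429).
Then the next iterate is (x₁, x₂)₁ = (-3.0000, 2.1429).
Re-evaluating at (-3.0000, 2.1429): F = (27.755941, 62.696265), so ‖F‖₂ = 68.5654.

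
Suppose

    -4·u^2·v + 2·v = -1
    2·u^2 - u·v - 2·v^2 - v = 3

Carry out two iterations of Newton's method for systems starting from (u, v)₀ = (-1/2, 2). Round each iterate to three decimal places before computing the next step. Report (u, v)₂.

(-0.951, 0.000)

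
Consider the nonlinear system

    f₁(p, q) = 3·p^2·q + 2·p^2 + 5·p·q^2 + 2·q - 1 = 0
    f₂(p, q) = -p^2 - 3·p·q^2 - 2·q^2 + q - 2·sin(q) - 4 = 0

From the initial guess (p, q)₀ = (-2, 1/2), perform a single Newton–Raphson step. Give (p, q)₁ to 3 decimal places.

(-0.765, 1.562)

At (-2, 1/2): F = (11.500, -7.45885).
Jacobian J = [[6·p·q + 4·p + 5·q^2, 3·p^2 + 10·p·q + 2], [-2·p - 3·q^2, -6·p·q - 4·q - 2·cos(q) + 1]].
At the point, J = [[-12.750, 4.000], [3.250, 3.24483]] (det J = -54.37164).
Solving J·Δ = −F gives Δ = (1.235, 1.062).
Then the next iterate is (p, q)₁ = (-0.765, 1.562).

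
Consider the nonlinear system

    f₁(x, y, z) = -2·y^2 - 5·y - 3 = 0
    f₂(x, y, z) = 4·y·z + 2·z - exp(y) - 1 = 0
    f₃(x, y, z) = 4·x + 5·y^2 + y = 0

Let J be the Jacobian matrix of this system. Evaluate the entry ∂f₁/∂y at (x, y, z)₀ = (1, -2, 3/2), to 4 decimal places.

3.0000

∂f₁/∂y = -4·y - 5.
At (1, -2, 3/2) this is 3.0000.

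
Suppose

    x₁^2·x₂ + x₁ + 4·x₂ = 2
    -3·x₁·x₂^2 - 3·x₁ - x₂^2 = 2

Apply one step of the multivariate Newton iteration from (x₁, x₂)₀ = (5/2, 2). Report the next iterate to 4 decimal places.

(1.2826, 1.2577)

At (5/2, 2): F = (21.0000, -43.5000).
Jacobian J = [[2·x₁·x₂ + 1, x₁^2 + 4], [-3·x₂^2 - 3, -6·x₁·x₂ - 2·x₂]].
At the point, J = [[11.0000, 10.2500], [-15.0000, -34.0000]] (det J = -220.2500).
Solving J·Δ = −F gives Δ = (-1.2174, -0.7423).
Then the next iterate is (x₁, x₂)₁ = (1.2826, 1.2577).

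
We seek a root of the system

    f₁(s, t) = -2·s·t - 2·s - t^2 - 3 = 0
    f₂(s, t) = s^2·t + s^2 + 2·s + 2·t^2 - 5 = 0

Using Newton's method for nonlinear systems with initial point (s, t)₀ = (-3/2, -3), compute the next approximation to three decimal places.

(-0.365, -1.505)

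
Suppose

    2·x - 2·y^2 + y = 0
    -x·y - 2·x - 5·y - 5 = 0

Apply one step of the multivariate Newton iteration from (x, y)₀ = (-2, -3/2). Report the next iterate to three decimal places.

(0.200, -0.700)

At (-2, -3/2): F = (-10.000, 3.500).
Jacobian J = [[2, -4·y + 1], [-y - 2, -x - 5]].
At the point, J = [[2.000, 7.000], [-0.500, -3.000]] (det J = -2.500).
Solving J·Δ = −F gives Δ = (2.200, 0.800).
Then the next iterate is (x, y)₁ = (0.200, -0.700).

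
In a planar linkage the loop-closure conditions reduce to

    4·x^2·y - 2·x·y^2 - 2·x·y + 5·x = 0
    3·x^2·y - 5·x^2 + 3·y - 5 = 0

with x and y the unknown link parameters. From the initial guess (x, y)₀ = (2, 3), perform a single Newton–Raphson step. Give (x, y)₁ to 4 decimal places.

(1.3780, 2.3301)

At (2, 3): F = (10.0000, 20.0000).
Jacobian J = [[8·x·y - 2·y^2 - 2·y + 5, 4·x^2 - 4·x·y - 2·x], [6·x·y - 10·x, 3·x^2 + 3]].
At the point, J = [[29.0000, -12.0000], [16.0000, 15.0000]] (det J = 627.0000).
Solving J·Δ = −F gives Δ = (-0.6220, -0.6699).
Then the next iterate is (x, y)₁ = (1.3780, 2.3301).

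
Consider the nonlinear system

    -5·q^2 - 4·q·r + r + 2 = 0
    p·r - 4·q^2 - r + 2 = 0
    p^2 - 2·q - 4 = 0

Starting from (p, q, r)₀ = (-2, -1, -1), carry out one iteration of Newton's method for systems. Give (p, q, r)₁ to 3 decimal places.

At (-2, -1, -1): F = (-8.000, 1.000, 2.000).
Jacobian J = [[0, -10·q - 4·r, -4·q + 1], [r, -8·q, p - 1], [2·p, -2, 0]].
At the point, J = [[0.000, 14.000, 5.000], [-1.000, 8.000, -3.000], [-4.000, -2.000, 0.000]] (det J = 338.000).
Solving J·Δ = −F gives Δ = (0.373, 0.254, 0.888).
Then the next iterate is (p, q, r)₁ = (-1.627, -0.746, -0.112).

(-1.627, -0.746, -0.112)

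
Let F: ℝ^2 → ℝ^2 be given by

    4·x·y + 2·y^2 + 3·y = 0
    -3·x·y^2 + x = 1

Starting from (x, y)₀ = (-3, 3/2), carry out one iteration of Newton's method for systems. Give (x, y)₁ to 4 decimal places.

(-1.6580, 1.1839)

At (-3, 3/2): F = (-9.0000, 16.2500).
Jacobian J = [[4·y, 4·x + 4·y + 3], [-3·y^2 + 1, -6·x·y]].
At the point, J = [[6.0000, -3.0000], [-5.7500, 27.0000]] (det J = 144.7500).
Solving J·Δ = −F gives Δ = (1.3420, -0.3161).
Then the next iterate is (x, y)₁ = (-1.6580, 1.1839).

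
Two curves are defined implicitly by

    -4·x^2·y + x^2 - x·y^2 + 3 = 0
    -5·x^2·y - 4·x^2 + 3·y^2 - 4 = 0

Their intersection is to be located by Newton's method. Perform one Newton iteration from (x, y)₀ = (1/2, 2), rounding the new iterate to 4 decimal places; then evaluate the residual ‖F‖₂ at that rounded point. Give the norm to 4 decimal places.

At (1/2, 2): F = (-0.7500, 4.5000).
Jacobian J = [[-8·x·y + 2·x - y^2, -4·x^2 - 2·x·y], [-10·x·y - 8·x, -5·x^2 + 6·y]].
At the point, J = [[-11.0000, -3.0000], [-14.0000, 10.7500]] (det J = -160.2500).
Solving J·Δ = −F gives Δ = (0.0339, -0.3744).
Then the next iterate is (x, y)₁ = (0.5339, 1.6256).
Re-evaluating at (0.5339, 1.6256): F = (0.020674, 0.470649), so ‖F‖₂ = 0.4711.

0.4711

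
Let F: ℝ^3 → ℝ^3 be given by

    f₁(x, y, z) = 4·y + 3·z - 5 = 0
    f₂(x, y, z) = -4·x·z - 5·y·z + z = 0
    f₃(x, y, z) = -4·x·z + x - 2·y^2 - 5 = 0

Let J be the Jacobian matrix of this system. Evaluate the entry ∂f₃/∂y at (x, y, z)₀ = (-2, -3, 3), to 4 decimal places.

12.0000

∂f₃/∂y = -4·y.
At (-2, -3, 3) this is 12.0000.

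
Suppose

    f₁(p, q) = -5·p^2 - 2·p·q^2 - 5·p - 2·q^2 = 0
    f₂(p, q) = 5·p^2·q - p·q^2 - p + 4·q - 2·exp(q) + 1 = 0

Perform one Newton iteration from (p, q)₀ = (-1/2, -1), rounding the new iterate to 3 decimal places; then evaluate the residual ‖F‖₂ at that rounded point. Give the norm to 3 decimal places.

2.801

At (-1/2, -1): F = (0.250, -3.98576).
Jacobian J = [[-10·p - 2·q^2 - 5, -4·p·q - 4·q], [10·p·q - q^2 - 1, 5·p^2 - 2·p·q - 2·exp(q) + 4]].
At the point, J = [[-2.000, 2.000], [3.000, 3.51424]] (det J = -13.02848).
Solving J·Δ = −F gives Δ = (0.679, 0.554).
Then the next iterate is (p, q)₁ = (0.179, -0.446).
Re-evaluating at (0.179, -0.446): F = (-1.52425, -2.35042), so ‖F‖₂ = 2.801.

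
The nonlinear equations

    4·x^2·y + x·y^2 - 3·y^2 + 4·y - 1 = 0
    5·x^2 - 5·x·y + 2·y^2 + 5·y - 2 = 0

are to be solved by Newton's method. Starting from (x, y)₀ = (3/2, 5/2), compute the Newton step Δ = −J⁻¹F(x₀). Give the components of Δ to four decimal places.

(-0.3126, -1.9625)

At (3/2, 5/2): F = (22.1250, 15.5000).
Jacobian J = [[8·x·y + y^2, 4·x^2 + 2·x·y - 6·y + 4], [10·x - 5·y, -5·x + 4·y + 5]].
At the point, J = [[36.2500, 5.5000], [2.5000, 7.5000]] (det J = 258.1250).
Solving J·Δ = −F gives Δ = (-0.3126, -1.9625).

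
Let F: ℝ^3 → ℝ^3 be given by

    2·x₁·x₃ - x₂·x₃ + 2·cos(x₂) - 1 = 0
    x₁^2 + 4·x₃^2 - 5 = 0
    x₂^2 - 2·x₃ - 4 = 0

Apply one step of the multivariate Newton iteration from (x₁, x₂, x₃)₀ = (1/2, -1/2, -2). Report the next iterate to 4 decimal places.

(-0.5784, -1.5215, -1.3643)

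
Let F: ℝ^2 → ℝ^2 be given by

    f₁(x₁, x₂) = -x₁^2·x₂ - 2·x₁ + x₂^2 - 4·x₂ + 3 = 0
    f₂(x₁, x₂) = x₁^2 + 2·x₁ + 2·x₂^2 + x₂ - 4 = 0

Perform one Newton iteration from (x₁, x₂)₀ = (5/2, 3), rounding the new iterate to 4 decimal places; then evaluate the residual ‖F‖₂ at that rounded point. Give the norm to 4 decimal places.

At (5/2, 3): F = (-23.7500, 28.2500).
Jacobian J = [[-2·x₁·x₂ - 2, -x₁^2 + 2·x₂ - 4], [2·x₁ + 2, 4·x₂ + 1]].
At the point, J = [[-17.0000, -4.2500], [7.0000, 13.0000]] (det J = -191.2500).
Solving J·Δ = −F gives Δ = (-0.9866, -1.6418).
Then the next iterate is (x₁, x₂)₁ = (1.5134, 1.3582).
Re-evaluating at (1.5134, 1.3582): F = (-6.725686, 6.364794), so ‖F‖₂ = 9.2599.

9.2599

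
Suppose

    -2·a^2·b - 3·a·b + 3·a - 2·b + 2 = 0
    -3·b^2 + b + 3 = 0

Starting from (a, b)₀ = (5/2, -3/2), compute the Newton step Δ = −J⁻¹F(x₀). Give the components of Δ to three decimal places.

At (5/2, -3/2): F = (42.500, -5.250).
Jacobian J = [[-4·a·b - 3·b + 3, -2·a^2 - 3·a - 2], [0, -6·b + 1]].
At the point, J = [[22.500, -22.000], [0.000, 10.000]] (det J = 225.000).
Solving J·Δ = −F gives Δ = (-1.376, 0.525).

(-1.376, 0.525)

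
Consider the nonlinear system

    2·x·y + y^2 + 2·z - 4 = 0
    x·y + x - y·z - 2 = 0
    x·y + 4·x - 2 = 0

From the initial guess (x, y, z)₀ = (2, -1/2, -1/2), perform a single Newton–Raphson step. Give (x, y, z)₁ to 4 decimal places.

(0.2973, -0.0203, 1.3041)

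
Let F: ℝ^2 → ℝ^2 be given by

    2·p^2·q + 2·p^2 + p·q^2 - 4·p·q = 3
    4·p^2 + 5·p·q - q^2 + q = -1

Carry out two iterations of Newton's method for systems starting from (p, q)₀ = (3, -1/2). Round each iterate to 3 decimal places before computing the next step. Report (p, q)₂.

(0.994, -0.628)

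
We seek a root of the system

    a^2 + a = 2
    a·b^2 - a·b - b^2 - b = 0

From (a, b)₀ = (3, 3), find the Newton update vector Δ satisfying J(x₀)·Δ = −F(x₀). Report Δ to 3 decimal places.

(-1.429, 0.321)

At (3, 3): F = (10.000, 6.000).
Jacobian J = [[2·a + 1, 0], [b^2 - b, 2·a·b - a - 2·b - 1]].
At the point, J = [[7.000, 0.000], [6.000, 8.000]] (det J = 56.000).
Solving J·Δ = −F gives Δ = (-1.429, 0.321).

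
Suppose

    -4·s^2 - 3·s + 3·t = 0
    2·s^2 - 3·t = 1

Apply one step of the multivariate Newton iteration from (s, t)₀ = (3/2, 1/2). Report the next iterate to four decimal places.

(0.3889, -1.0556)

At (3/2, 1/2): F = (-12.0000, 2.0000).
Jacobian J = [[-8·s - 3, 3], [4·s, -3]].
At the point, J = [[-15.0000, 3.0000], [6.0000, -3.0000]] (det J = 27.0000).
Solving J·Δ = −F gives Δ = (-1.1111, -1.5556).
Then the next iterate is (s, t)₁ = (0.3889, -1.0556).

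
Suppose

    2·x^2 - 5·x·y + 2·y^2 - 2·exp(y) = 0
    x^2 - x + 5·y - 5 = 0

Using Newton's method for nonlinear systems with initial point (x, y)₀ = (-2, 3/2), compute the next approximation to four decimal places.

At (-2, 3/2): F = (18.536622, 8.5000).
Jacobian J = [[4·x - 5·y, -5·x + 4·y - 2·exp(y)], [2·x - 1, 5]].
At the point, J = [[-15.5000, 7.036622], [-5.0000, 5.0000]] (det J = -42.316891).
Solving J·Δ = −F gives Δ = (0.7768, -0.9232).
Then the next iterate is (x, y)₁ = (-1.2232, 0.5768).

(-1.2232, 0.5768)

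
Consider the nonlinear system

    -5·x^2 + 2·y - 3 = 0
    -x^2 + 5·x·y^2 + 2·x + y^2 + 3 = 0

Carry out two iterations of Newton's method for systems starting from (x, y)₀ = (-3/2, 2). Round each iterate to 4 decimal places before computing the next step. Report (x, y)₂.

(-0.4009, 1.5687)

At (-3/2, 2): F = (-10.2500, -28.2500).
Jacobian J = [[-10·x, 2], [-2·x + 5·y^2 + 2, 10·x·y + 2·y]].
At the point, J = [[15.0000, 2.0000], [25.0000, -26.0000]] (det J = -440.0000).
Solving J·Δ = −F gives Δ = (0.7341, -0.3807).
Then the next iterate is (x, y)₁ = (-0.7659, 1.6193).
Round to (-0.7659, 1.6193) and repeat: F = (-2.694414, -6.537727), J = [[7.6590, 2.0000], [16.642462, -9.163619]].
Δ = (0.3650, -0.0506), so (x, y)₂ = (-0.4009, 1.5687).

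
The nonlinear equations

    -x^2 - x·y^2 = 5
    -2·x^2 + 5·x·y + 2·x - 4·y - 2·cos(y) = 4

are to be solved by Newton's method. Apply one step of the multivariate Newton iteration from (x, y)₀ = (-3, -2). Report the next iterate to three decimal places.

At (-3, -2): F = (-2.000, 10.83229).
Jacobian J = [[-2·x - y^2, -2·x·y], [-4·x + 5·y + 2, 5·x + 2·sin(y) - 4]].
At the point, J = [[2.000, -12.000], [4.000, -20.81859]] (det J = 6.36281).
Solving J·Δ = −F gives Δ = (-26.973, -4.662).
Then the next iterate is (x, y)₁ = (-29.973, -6.662).

(-29.973, -6.662)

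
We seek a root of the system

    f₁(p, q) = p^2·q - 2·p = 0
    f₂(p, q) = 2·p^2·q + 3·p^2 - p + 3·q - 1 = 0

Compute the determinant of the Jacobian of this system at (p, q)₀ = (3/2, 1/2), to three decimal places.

-28.500

J = [[2·p·q - 2, p^2], [4·p·q + 6·p - 1, 2·p^2 + 3]].
At the point, J = [[-0.500, 2.250], [11.000, 7.500]].
det J = -28.500.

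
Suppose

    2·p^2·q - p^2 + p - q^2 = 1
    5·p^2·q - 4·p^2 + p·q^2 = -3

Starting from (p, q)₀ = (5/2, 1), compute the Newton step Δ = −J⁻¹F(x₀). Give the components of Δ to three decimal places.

At (5/2, 1): F = (6.750, 11.750).
Jacobian J = [[4·p·q - 2·p + 1, 2·p^2 - 2·q], [10·p·q - 8·p + q^2, 5·p^2 + 2·p·q]].
At the point, J = [[6.000, 10.500], [6.000, 36.250]] (det J = 154.500).
Solving J·Δ = −F gives Δ = (-0.785, -0.194).

(-0.785, -0.194)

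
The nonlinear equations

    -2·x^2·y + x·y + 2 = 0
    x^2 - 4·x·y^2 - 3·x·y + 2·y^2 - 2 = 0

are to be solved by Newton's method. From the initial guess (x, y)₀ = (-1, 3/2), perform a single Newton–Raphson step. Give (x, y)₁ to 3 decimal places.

(-0.986, 0.700)

At (-1, 3/2): F = (-2.500, 17.000).
Jacobian J = [[-4·x·y + y, -2·x^2 + x], [2·x - 4·y^2 - 3·y, -8·x·y - 3·x + 4·y]].
At the point, J = [[7.500, -3.000], [-15.500, 21.000]] (det J = 111.000).
Solving J·Δ = −F gives Δ = (0.014, -0.800).
Then the next iterate is (x, y)₁ = (-0.986, 0.700).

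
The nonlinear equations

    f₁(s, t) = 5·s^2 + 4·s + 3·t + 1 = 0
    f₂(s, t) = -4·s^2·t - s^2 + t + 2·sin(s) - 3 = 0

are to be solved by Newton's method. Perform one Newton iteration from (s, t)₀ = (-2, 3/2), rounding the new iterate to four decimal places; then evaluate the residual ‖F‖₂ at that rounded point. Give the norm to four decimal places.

10.4981

At (-2, 3/2): F = (17.5000, -31.318595).
Jacobian J = [[10·s + 4, 3], [-8·s·t - 2·s + 2·cos(s), -4·s^2 + 1]].
At the point, J = [[-16.0000, 3.0000], [27.167706, -15.0000]] (det J = 158.496881).
Solving J·Δ = −F gives Δ = (1.0634, -0.1619).
Then the next iterate is (s, t)₁ = (-0.9366, 1.3381).
Re-evaluating at (-0.9366, 1.3381): F = (5.653998, -8.845446), so ‖F‖₂ = 10.4981.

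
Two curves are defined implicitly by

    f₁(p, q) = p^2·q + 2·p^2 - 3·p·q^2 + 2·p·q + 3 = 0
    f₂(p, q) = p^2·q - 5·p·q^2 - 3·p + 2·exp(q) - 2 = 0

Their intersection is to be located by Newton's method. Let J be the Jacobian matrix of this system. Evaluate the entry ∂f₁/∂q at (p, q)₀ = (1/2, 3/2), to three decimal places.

-3.250

∂f₁/∂q = p^2 - 6·p·q + 2·p.
At (1/2, 3/2) this is -3.250.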